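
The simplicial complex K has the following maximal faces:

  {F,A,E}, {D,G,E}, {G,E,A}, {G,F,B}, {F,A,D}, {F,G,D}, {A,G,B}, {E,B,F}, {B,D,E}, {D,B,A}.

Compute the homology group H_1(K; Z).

H_1 = Z/2Z.

Order the vertices as A < B < D < E < F < G. Listing each simplex with vertices in this order, K has dimension 2 with simplices:

  0-simplices (6): A, B, D, E, F, G
  1-simplices (15): AB, AD, AE, AF, AG, BD, BE, BF, BG, DE, DF, DG, EF, EG, FG
  2-simplices (10): ABD, ABG, ADF, AEF, AEG, BDE, BEF, BFG, DEG, DFG

so the chain groups are C_0 ≅ Z^6, C_1 ≅ Z^15, C_2 ≅ Z^10.

The boundary map ∂_1: C_1 → C_0 maps an edge to its endpoints' difference, ∂[p,q] = q − p. For instance
  ∂AG = G − A.
The 6×15 boundary matrix has rank 5 and Smith normal form diag(1,1,1,1,1).

The boundary map ∂_2: C_2 → C_1 sends each 2-simplex [p,q,r] to [q,r] − [p,r] + [p,q]. For instance
  ∂BDE = DE − BE + BD,
  ∂AEG = EG − AG + AE.
The 15×10 boundary matrix has rank 10 and Smith normal form diag(1,1,1,1,1,1,1,1,1,2).

Reading off H_k = ker ∂_k / im ∂_{k+1}:

  H_1: rank ker ∂_1 − rank ∂_2 = (15 − 5) − 10 = 0, and ∂_2 has invariant factor 2 > 1, so H_1 ≅ Z/2Z.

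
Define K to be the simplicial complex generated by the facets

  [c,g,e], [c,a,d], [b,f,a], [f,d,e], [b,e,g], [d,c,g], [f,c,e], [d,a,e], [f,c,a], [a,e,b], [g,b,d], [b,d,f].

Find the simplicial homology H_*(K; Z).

H_0 = Z,  H_1 = Z/2,  H_2 = 0.

K has 7 vertices, 18 edges, 12 triangles.
rank ∂_0 = 0, rank ∂_1 = 6 ⇒ b_0 = 7 − 0 − 6 = 1; all invariant factors of ∂_1 are 1 so no torsion. So H_0 ≅ Z.
rank ∂_1 = 6, rank ∂_2 = 12 ⇒ b_1 = 18 − 6 − 12 = 0; ∂_2 has invariant factor(s) [2] giving torsion. So H_1 ≅ Z/2.
rank ∂_2 = 12, rank ∂_3 = 0 ⇒ b_2 = 12 − 12 − 0 = 0. So H_2 ≅ 0.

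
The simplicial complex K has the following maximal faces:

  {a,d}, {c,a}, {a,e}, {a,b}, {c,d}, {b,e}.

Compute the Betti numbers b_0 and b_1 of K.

b_0 = 1, b_1 = 2.

Order the vertices as a < b < c < d < e. Listing each simplex with vertices in this order, K has dimension 1 with simplices:

  0-simplices (5): a, b, c, d, e
  1-simplices (6): ab, ac, ad, ae, be, cd

giving chain groups C_0 ≅ Z^5, C_1 ≅ Z^6.

Boundary ∂_1: C_1 → C_0 maps an edge to its endpoints' difference, ∂[p,q] = q − p.
The resulting 5×6 matrix has rank 4, and its Smith normal form has invariant factors (1,1,1,1).

Reading off H_k = ker ∂_k / im ∂_{k+1}:

  H_0: rank C_0 − rank ∂_1 = 5 − 4 = 1, and the invariant factors of ∂_1 are all 1, so H_0 = Z.
  H_1: rank ker ∂_1 − rank ∂_2 = (6 − 4) − 0 = 2, and there is no ∂_2, so H_1 = Z^2.

As a check, the Euler characteristic is 5 − 6 = -1, which agrees with 1 − 2 = -1.
(K is a triangulation of a wedge of 2 circles.)

Hence the Betti numbers are b_0 = 1, b_1 = 2.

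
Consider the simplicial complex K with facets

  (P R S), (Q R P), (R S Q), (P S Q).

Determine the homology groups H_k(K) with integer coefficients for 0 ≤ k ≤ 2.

K has 4 vertices, 6 edges, 4 triangles.
rank ∂_0 = 0, rank ∂_1 = 3 ⇒ b_0 = 4 − 0 − 3 = 1; all invariant factors of ∂_1 are 1 so no torsion. So H_0 = Z.
rank ∂_1 = 3, rank ∂_2 = 3 ⇒ b_1 = 6 − 3 − 3 = 0; all invariant factors of ∂_2 are 1 so no torsion. So H_1 = 0.
rank ∂_2 = 3, rank ∂_3 = 0 ⇒ b_2 = 4 − 3 − 0 = 1. So H_2 = Z.

H_0 ≅ Z,  H_1 = 0,  H_2 ≅ Z.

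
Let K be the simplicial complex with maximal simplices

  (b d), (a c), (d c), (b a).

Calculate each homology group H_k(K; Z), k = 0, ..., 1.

Fix the vertex order a < b < c < d and write every simplex with vertices in increasing order. Then dim K = 1 and the simplices of K are:

  0-simplices (4): a, b, c, d
  1-simplices (4): ab, ac, bd, cd

so the chain groups are C_0 ≅ Z^4, C_1 ≅ Z^4.

∂_1: C_1 → C_0 maps an edge to its endpoints' difference, ∂[p,q] = q − p. For instance
  ∂bd = d − b.
The 4×4 boundary matrix has rank 3 and Smith normal form diag(1,1,1).

Computing H_k = (kernel of ∂_k) / (image of ∂_{k+1}):

  H_0: rank C_0 − rank ∂_1 = 4 − 3 = 1, and the invariant factors of ∂_1 are all 1, so H_0 ≅ Z.
  H_1: rank ker ∂_1 − rank ∂_2 = (4 − 3) − 0 = 1, and there is no ∂_2, so H_1 ≅ Z.

(K is a triangulation of the circle S^1.)

H_0 = Z,  H_1 = Z.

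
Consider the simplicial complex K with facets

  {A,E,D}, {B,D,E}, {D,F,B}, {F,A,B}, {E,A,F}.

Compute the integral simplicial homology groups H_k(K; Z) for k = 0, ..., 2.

Take the total order A < B < D < E < F on the vertex set. Then K (dimension 2) consists of the simplices:

  0-simplices (5): A, B, D, E, F
  1-simplices (10): AB, AD, AE, AF, BD, BE, BF, DE, DF, EF
  2-simplices (5): ABF, ADE, AEF, BDE, BDF

giving chain groups C_0 ≅ Z^5, C_1 ≅ Z^10, C_2 ≅ Z^5.

Boundary ∂_1: C_1 → C_0 sends each edge [p,q] (with p < q) to q − p. For instance
  ∂AF = F − A.
As a 5×10 matrix over Z this has rank 4, with invariant factors (1,1,1,1).

The boundary map ∂_2: C_2 → C_1 acts by ∂[p,q,r] = [q,r] − [p,r] + [p,q]. For instance
  ∂ADE = DE − AE + AD,
  ∂BDE = DE − BE + BD.
The 10×5 boundary matrix has rank 5 and Smith normal form diag(1,1,1,1,1).

Now H_k = ker ∂_k / im ∂_{k+1}, so:

  H_0: rank C_0 − rank ∂_1 = 5 − 4 = 1, and the invariant factors of ∂_1 are all 1, so H_0 = Z.
  H_1: rank ker ∂_1 − rank ∂_2 = (10 − 4) − 5 = 1, and the invariant factors of ∂_2 are all 1, so H_1 = Z.
  H_2: rank ker ∂_2 − rank ∂_3 = (5 − 5) − 0 = 0, and there is no ∂_3, so H_2 = 0.

As a check, the Euler characteristic is 5 − 10 + 5 = 0, which agrees with 1 − 1 + 0 = 0.

H_0 = Z,  H_1 = Z,  H_2 = 0.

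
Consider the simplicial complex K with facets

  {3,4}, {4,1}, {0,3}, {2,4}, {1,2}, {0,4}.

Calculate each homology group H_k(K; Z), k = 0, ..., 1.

Fix the vertex order 0 < 1 < 2 < 3 < 4 and write every simplex with vertices in increasing order. Then dim K = 1 and the simplices of K are:

  0-simplices (5): [0], [1], [2], [3], [4]
  1-simplices (6): [0,3], [0,4], [1,2], [1,4], [2,4], [3,4]

so the chain groups are C_0 ≅ Z^5, C_1 ≅ Z^6.

Boundary ∂_1: C_1 → C_0 sends each edge [p,q] (with p < q) to q − p. For instance
  ∂[1,4] = [4] − [1].
As a 5×6 matrix over Z this has rank 4, with invariant factors (1,1,1,1).

Now H_k = ker ∂_k / im ∂_{k+1}, so:

  H_0: rank C_0 − rank ∂_1 = 5 − 4 = 1, and the invariant factors of ∂_1 are all 1, so H_0 ≅ Z.
  H_1: rank ker ∂_1 − rank ∂_2 = (6 − 4) − 0 = 2, and there is no ∂_2, so H_1 ≅ Z^2.

H_0 = Z,  H_1 = Z^2.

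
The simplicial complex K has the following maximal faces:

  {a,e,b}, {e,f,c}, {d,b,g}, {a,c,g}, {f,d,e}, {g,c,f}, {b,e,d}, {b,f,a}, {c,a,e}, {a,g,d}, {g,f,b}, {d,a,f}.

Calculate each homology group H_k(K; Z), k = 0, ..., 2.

Fix the vertex order a < b < c < d < e < f < g and write every simplex with vertices in increasing order. Then dim K = 2 and the simplices of K are:

  0-simplices (7): a, b, c, d, e, f, g
  1-simplices (18): ab, ac, ad, ae, af, ag, bd, be, bf, bg, ce, cf, cg, de, df, dg, ef, fg
  2-simplices (12): abe, abf, ace, acg, adf, adg, bde, bdg, bfg, cef, cfg, def

Hence C_0 ≅ Z^7, C_1 ≅ Z^18, C_2 ≅ Z^12.

Boundary ∂_1: C_1 → C_0 is given by ∂[p,q] = [q] − [p].
As a 7×18 matrix over Z this has rank 6, with invariant factors (1,1,1,1,1,1).

The boundary map ∂_2: C_2 → C_1 acts by ∂[p,q,r] = [q,r] − [p,r] + [p,q]. For instance
  ∂bfg = fg − bg + bf,
  ∂def = ef − df + de.
The 18×12 boundary matrix has rank 12 and Smith normal form diag(1,1,1,1,1,1,1,1,1,1,1,2).

Reading off H_k = ker ∂_k / im ∂_{k+1}:

  H_0: rank C_0 − rank ∂_1 = 7 − 6 = 1, and the invariant factors of ∂_1 are all 1, so H_0 ≅ Z.
  H_1: rank ker ∂_1 − rank ∂_2 = (18 − 6) − 12 = 0, and ∂_2 has invariant factor 2 > 1, so H_1 ≅ Z/2.
  H_2: rank ker ∂_2 − rank ∂_3 = (12 − 12) − 0 = 0, and there is no ∂_3, so H_2 ≅ 0.

H_0 = Z,  H_1 = Z/2,  H_2 = 0.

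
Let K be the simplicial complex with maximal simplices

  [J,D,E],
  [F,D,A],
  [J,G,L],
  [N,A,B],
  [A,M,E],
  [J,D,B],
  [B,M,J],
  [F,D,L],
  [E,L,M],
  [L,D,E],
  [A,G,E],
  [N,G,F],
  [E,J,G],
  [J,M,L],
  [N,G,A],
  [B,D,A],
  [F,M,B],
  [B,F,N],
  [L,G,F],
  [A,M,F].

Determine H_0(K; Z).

Fix the vertex order A < B < D < E < F < G < J < L < M < N and write every simplex with vertices in increasing order. Then dim K = 2 and the simplices of K are:

  0-simplices (10): A, B, D, E, F, G, J, L, M, N
  1-simplices (30): AB, AD, AE, AF, AG, AM, AN, BD, BF, BJ, BM, BN, DE, DF, DJ, DL, EG, EJ, EL, EM, FG, FL, FM, FN, GJ, GL, GN, JL, JM, LM
  2-simplices (20): ABD, ABN, ADF, AEG, AEM, AFM, AGN, BDJ, BFM, BFN, BJM, DEJ, DEL, DFL, EGJ, ELM, FGL, FGN, GJL, JLM

so the chain groups are C_0 ≅ Z^10, C_1 ≅ Z^30, C_2 ≅ Z^20.

The boundary map ∂_1: C_1 → C_0 is given by ∂[p,q] = [q] − [p].
This gives a 10×30 integer matrix of rank 9; reducing to Smith normal form yields diagonal entries (1,1,1,1,1,1,1,1,1).

Boundary ∂_2: C_2 → C_1 sends each 2-simplex [p,q,r] to [q,r] − [p,r] + [p,q]. For instance
  ∂DEJ = EJ − DJ + DE,
  ∂JLM = LM − JM + JL.
As a 30×20 matrix over Z this has rank 20, with invariant factors (1,1,1,1,1,1,1,1,1,1,1,1,1,1,1,1,1,1,1,2).

Reading off H_k = ker ∂_k / im ∂_{k+1}:

  H_0: rank C_0 − rank ∂_1 = 10 − 9 = 1, and the invariant factors of ∂_1 are all 1, so H_0 = Z.

H_0 ≅ Z.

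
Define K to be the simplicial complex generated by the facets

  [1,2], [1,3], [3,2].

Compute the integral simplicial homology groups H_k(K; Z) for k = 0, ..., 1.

Order the vertices as 1 < 2 < 3. Listing each simplex with vertices in this order, K has dimension 1 with simplices:

  0-simplices (3): [1], [2], [3]
  1-simplices (3): [1,2], [1,3], [2,3]

giving chain groups C_0 ≅ Z^3, C_1 ≅ Z^3.

Boundary ∂_1: C_1 → C_0 is given by ∂[p,q] = [q] − [p].
The 3×3 boundary matrix has rank 2 and Smith normal form diag(1,1).

Computing H_k = (kernel of ∂_k) / (image of ∂_{k+1}):

  H_0: rank C_0 − rank ∂_1 = 3 − 2 = 1, and the invariant factors of ∂_1 are all 1, so H_0 ≅ Z.
  H_1: rank ker ∂_1 − rank ∂_2 = (3 − 2) − 0 = 1, and there is no ∂_2, so H_1 ≅ Z.

As a check, the Euler characteristic is 3 − 3 = 0, which agrees with 1 − 1 = 0.
(K is a triangulation of the circle S^1.)

H_0 = Z,  H_1 = Z.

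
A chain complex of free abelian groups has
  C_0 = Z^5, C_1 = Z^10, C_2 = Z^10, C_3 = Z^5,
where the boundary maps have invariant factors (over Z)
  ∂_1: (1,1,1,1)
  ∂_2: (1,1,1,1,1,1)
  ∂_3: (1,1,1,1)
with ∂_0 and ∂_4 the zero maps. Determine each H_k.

H_0: b_0 = 5 − 0 − 4 = 1; torsion from ∂_1 factors > 1: none. So H_0 = Z.
H_1: b_1 = 10 − 4 − 6 = 0; torsion from ∂_2 factors > 1: none. So H_1 = 0.
H_2: b_2 = 10 − 6 − 4 = 0; torsion from ∂_3 factors > 1: none. So H_2 = 0.
H_3: b_3 = 5 − 4 − 0 = 1; torsion from ∂_4 factors > 1: none. So H_3 = Z.

H_0 = Z,  H_1 = 0,  H_2 = 0,  H_3 = Z.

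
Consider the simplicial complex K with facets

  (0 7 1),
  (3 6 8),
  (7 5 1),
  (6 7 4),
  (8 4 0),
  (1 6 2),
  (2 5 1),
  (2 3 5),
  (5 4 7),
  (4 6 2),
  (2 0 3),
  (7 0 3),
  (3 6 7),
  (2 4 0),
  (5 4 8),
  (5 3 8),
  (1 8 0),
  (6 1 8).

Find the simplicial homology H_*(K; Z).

H_0 ≅ Z,  H_1 ≅ Z^2,  H_2 ≅ Z.

K has 9 vertices, 27 edges, 18 triangles.
rank ∂_0 = 0, rank ∂_1 = 8 ⇒ b_0 = 9 − 0 − 8 = 1; all invariant factors of ∂_1 are 1 so no torsion. So H_0 ≅ Z.
rank ∂_1 = 8, rank ∂_2 = 17 ⇒ b_1 = 27 − 8 − 17 = 2; all invariant factors of ∂_2 are 1 so no torsion. So H_1 ≅ Z^2.
rank ∂_2 = 17, rank ∂_3 = 0 ⇒ b_2 = 18 − 17 − 0 = 1. So H_2 ≅ Z.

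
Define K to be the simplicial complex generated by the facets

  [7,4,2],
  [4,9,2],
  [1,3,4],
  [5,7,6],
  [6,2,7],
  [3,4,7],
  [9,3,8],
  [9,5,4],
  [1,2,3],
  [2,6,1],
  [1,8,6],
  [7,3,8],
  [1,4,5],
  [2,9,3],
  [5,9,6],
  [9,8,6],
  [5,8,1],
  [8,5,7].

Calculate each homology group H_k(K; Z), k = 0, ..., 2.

K has 9 vertices, 27 edges, 18 triangles.
rank ∂_0 = 0, rank ∂_1 = 8 ⇒ b_0 = 9 − 0 − 8 = 1; all invariant factors of ∂_1 are 1 so no torsion. So H_0 = Z.
rank ∂_1 = 8, rank ∂_2 = 18 ⇒ b_1 = 27 − 8 − 18 = 1; ∂_2 has invariant factor(s) [2] giving torsion. So H_1 = Z × Z/2.
rank ∂_2 = 18, rank ∂_3 = 0 ⇒ b_2 = 18 − 18 − 0 = 0. So H_2 = 0.

H_0 ≅ Z,  H_1 ≅ Z × Z/2,  H_2 = 0.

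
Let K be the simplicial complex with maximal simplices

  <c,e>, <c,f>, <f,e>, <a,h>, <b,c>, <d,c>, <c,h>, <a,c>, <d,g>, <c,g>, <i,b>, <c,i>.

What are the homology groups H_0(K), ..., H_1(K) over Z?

H_0 ≅ Z,  H_1 ≅ Z^4.

Take the total order a < b < c < d < e < f < g < h < i on the vertex set. Then K (dimension 1) consists of the simplices:

  0-simplices (9): a, b, c, d, e, f, g, h, i
  1-simplices (12): ac, ah, bc, bi, cd, ce, cf, cg, ch, ci, dg, ef

so the chain groups are C_0 ≅ Z^9, C_1 ≅ Z^12.

∂_1: C_1 → C_0 is given by ∂[p,q] = [q] − [p]. For instance
  ∂ce = e − c.
The 9×12 boundary matrix has rank 8 and Smith normal form diag(1,1,1,1,1,1,1,1).

Reading off H_k = ker ∂_k / im ∂_{k+1}:

  H_0: rank C_0 − rank ∂_1 = 9 − 8 = 1, and the invariant factors of ∂_1 are all 1, so H_0 ≅ Z.
  H_1: rank ker ∂_1 − rank ∂_2 = (12 − 8) − 0 = 4, and there is no ∂_2, so H_1 ≅ Z^4.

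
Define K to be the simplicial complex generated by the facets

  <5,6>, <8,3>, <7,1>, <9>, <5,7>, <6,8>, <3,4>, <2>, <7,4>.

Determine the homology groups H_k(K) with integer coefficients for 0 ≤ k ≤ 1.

Fix the vertex order 1 < 2 < 3 < 4 < 5 < 6 < 7 < 8 < 9 and write every simplex with vertices in increasing order. Then dim K = 1 and the simplices of K are:

  0-simplices (9): [1], [2], [3], [4], [5], [6], [7], [8], [9]
  1-simplices (7): [1,7], [3,4], [3,8], [4,7], [5,6], [5,7], [6,8]

giving chain groups C_0 ≅ Z^9, C_1 ≅ Z^7.

The boundary map ∂_1: C_1 → C_0 is given by ∂[p,q] = [q] − [p]. For instance
  ∂[5,6] = [6] − [5].
The 9×7 boundary matrix has rank 6 and Smith normal form diag(1,1,1,1,1,1).

Reading off H_k = ker ∂_k / im ∂_{k+1}:

  H_0: rank C_0 − rank ∂_1 = 9 − 6 = 3, and the invariant factors of ∂_1 are all 1, so H_0 = Z^3.
  H_1: rank ker ∂_1 − rank ∂_2 = (7 − 6) − 0 = 1, and there is no ∂_2, so H_1 = Z.

As a check, the Euler characteristic is 9 − 7 = 2, which agrees with 3 − 1 = 2.

H_0 = Z^3,  H_1 = Z.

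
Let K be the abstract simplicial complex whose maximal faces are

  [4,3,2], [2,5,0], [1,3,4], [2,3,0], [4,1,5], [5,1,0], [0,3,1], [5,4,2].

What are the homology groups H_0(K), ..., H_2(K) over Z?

Fix the vertex order 0 < 1 < 2 < 3 < 4 < 5 and write every simplex with vertices in increasing order. Then dim K = 2 and the simplices of K are:

  0-simplices (6): [0], [1], [2], [3], [4], [5]
  1-simplices (12): [0,1], [0,2], [0,3], [0,5], [1,3], [1,4], [1,5], [2,3], [2,4], [2,5], [3,4], [4,5]
  2-simplices (8): [0,1,3], [0,1,5], [0,2,3], [0,2,5], [1,3,4], [1,4,5], [2,3,4], [2,4,5]

giving chain groups C_0 ≅ Z^6, C_1 ≅ Z^12, C_2 ≅ Z^8.

Boundary ∂_1: C_1 → C_0 sends each edge [p,q] (with p < q) to q − p.
This gives a 6×12 integer matrix of rank 5; reducing to Smith normal form yields diagonal entries (1,1,1,1,1).

Boundary ∂_2: C_2 → C_1 acts by ∂[p,q,r] = [q,r] − [p,r] + [p,q]. For instance
  ∂[2,3,4] = [3,4] − [2,4] + [2,3],
  ∂[1,4,5] = [4,5] − [1,5] + [1,4].
The resulting 12×8 matrix has rank 7, and its Smith normal form has invariant factors (1,1,1,1,1,1,1).

Now H_k = ker ∂_k / im ∂_{k+1}, so:

  H_0: rank C_0 − rank ∂_1 = 6 − 5 = 1, and the invariant factors of ∂_1 are all 1, so H_0 ≅ Z.
  H_1: rank ker ∂_1 − rank ∂_2 = (12 − 5) − 7 = 0, and the invariant factors of ∂_2 are all 1, so H_1 ≅ 0.
  H_2: rank ker ∂_2 − rank ∂_3 = (8 − 7) − 0 = 1, and there is no ∂_3, so H_2 ≅ Z.

(K is a triangulation of the 2-sphere S^2.)

H_0 = Z,  H_1 = 0,  H_2 = Z.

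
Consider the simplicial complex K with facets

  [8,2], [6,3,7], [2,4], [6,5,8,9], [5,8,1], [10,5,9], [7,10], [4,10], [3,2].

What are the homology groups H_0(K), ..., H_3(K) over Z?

H_0 ≅ Z,  H_1 ≅ Z^3,  H_2 = 0,  H_3 = 0.

Order the vertices as 1 < 2 < 3 < 4 < 5 < 6 < 7 < 8 < 9 < 10. Listing each simplex with vertices in this order, K has dimension 3 with simplices:

  0-simplices (10): [1], [2], [3], [4], [5], [6], [7], [8], [9], [10]
  1-simplices (18): [1,5], [1,8], [2,3], [2,4], [2,8], [3,6], [3,7], [4,10], [5,6], [5,8], [5,9], [5,10], [6,7], [6,8], [6,9], [7,10], [8,9], [9,10]
  2-simplices (7): [1,5,8], [3,6,7], [5,6,8], [5,6,9], [5,8,9], [5,9,10], [6,8,9]
  3-simplices (1): [5,6,8,9]

giving chain groups C_0 ≅ Z^10, C_1 ≅ Z^18, C_2 ≅ Z^7, C_3 ≅ Z^1.

∂_1: C_1 → C_0 sends each edge [p,q] (with p < q) to q − p. For instance
  ∂[6,7] = [7] − [6].
The 10×18 boundary matrix has rank 9 and Smith normal form diag(1,1,1,1,1,1,1,1,1).

The boundary map ∂_2: C_2 → C_1 maps a triangle to the signed sum of its edges. For instance
  ∂[3,6,7] = [6,7] − [3,7] + [3,6],
  ∂[1,5,8] = [5,8] − [1,8] + [1,5].
This gives a 18×7 integer matrix of rank 6; reducing to Smith normal form yields diagonal entries (1,1,1,1,1,1).

The boundary map ∂_3: C_3 → C_2 sends each 3-simplex σ to the alternating sum Σ_i (−1)^i (σ with its i-th vertex removed). For instance
  ∂[5,6,8,9] = [6,8,9] − [5,8,9] + [5,6,9] − [5,6,8].
This gives a 7×1 integer matrix of rank 1; reducing to Smith normal form yields diagonal entries (1).

Reading off H_k = ker ∂_k / im ∂_{k+1}:

  H_0: rank C_0 − rank ∂_1 = 10 − 9 = 1, and the invariant factors of ∂_1 are all 1, so H_0 = Z.
  H_1: rank ker ∂_1 − rank ∂_2 = (18 − 9) − 6 = 3, and the invariant factors of ∂_2 are all 1, so H_1 = Z^3.
  H_2: rank ker ∂_2 − rank ∂_3 = (7 − 6) − 1 = 0, and the invariant factors of ∂_3 are all 1, so H_2 = 0.
  H_3: rank ker ∂_3 − rank ∂_4 = (1 − 1) − 0 = 0, and there is no ∂_4, so H_3 = 0.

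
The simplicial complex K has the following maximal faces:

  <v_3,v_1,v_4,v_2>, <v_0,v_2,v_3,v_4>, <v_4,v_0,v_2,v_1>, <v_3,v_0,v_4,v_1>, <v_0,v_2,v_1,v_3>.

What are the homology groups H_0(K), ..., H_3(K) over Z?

Order the vertices as v_0 < v_1 < v_2 < v_3 < v_4. Listing each simplex with vertices in this order, K has dimension 3 with simplices:

  0-simplices (5): [v_0], [v_1], [v_2], [v_3], [v_4]
  1-simplices (10): [v_0,v_1], [v_0,v_2], [v_0,v_3], [v_0,v_4], [v_1,v_2], [v_1,v_3], [v_1,v_4], [v_2,v_3], [v_2,v_4], [v_3,v_4]
  2-simplices (10): [v_0,v_1,v_2], [v_0,v_1,v_3], [v_0,v_1,v_4], [v_0,v_2,v_3], [v_0,v_2,v_4], [v_0,v_3,v_4], [v_1,v_2,v_3], [v_1,v_2,v_4], [v_1,v_3,v_4], [v_2,v_3,v_4]
  3-simplices (5): [v_0,v_1,v_2,v_3], [v_0,v_1,v_2,v_4], [v_0,v_1,v_3,v_4], [v_0,v_2,v_3,v_4], [v_1,v_2,v_3,v_4]

so the chain groups are C_0 ≅ Z^5, C_1 ≅ Z^10, C_2 ≅ Z^10, C_3 ≅ Z^5.

Boundary ∂_1: C_1 → C_0 sends each edge [p,q] (with p < q) to q − p.
The resulting 5×10 matrix has rank 4, and its Smith normal form has invariant factors (1,1,1,1).

Boundary ∂_2: C_2 → C_1 maps a triangle to the signed sum of its edges. For instance
  ∂[v_2,v_3,v_4] = [v_3,v_4] − [v_2,v_4] + [v_2,v_3],
  ∂[v_0,v_1,v_3] = [v_1,v_3] − [v_0,v_3] + [v_0,v_1].
The resulting 10×10 matrix has rank 6, and its Smith normal form has invariant factors (1,1,1,1,1,1).

The boundary map ∂_3: C_3 → C_2 sends each 3-simplex σ to the alternating sum Σ_i (−1)^i (σ with its i-th vertex removed). For instance
  ∂[v_1,v_2,v_3,v_4] = [v_2,v_3,v_4] − [v_1,v_3,v_4] + [v_1,v_2,v_4] − [v_1,v_2,v_3],
  ∂[v_0,v_2,v_3,v_4] = [v_2,v_3,v_4] − [v_0,v_3,v_4] + [v_0,v_2,v_4] − [v_0,v_2,v_3].
As a 10×5 matrix over Z this has rank 4, with invariant factors (1,1,1,1).

Now H_k = ker ∂_k / im ∂_{k+1}, so:

  H_0: rank C_0 − rank ∂_1 = 5 − 4 = 1, and the invariant factors of ∂_1 are all 1, so H_0 ≅ Z.
  H_1: rank ker ∂_1 − rank ∂_2 = (10 − 4) − 6 = 0, and the invariant factors of ∂_2 are all 1, so H_1 ≅ 0.
  H_2: rank ker ∂_2 − rank ∂_3 = (10 − 6) − 4 = 0, and the invariant factors of ∂_3 are all 1, so H_2 ≅ 0.
  H_3: rank ker ∂_3 − rank ∂_4 = (5 − 4) − 0 = 1, and there is no ∂_4, so H_3 ≅ Z.

As a check, the Euler characteristic is 5 − 10 + 10 − 5 = 0, which agrees with 1 − 0 + 0 − 1 = 0.

H_0 = Z,  H_1 = 0,  H_2 = 0,  H_3 = Z.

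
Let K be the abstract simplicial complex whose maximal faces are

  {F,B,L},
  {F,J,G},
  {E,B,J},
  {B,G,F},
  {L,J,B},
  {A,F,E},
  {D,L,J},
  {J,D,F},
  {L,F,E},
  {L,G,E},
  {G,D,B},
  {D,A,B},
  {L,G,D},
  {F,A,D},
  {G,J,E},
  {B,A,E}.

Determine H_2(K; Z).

K has 8 vertices, 24 edges, 16 triangles.
rank ∂_2 = 15, rank ∂_3 = 0 ⇒ b_2 = 16 − 15 − 0 = 1. So H_2 ≅ Z.

H_2 = Z.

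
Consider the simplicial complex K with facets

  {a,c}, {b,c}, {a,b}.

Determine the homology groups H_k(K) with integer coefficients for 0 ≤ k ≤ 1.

H_0 ≅ Z,  H_1 ≅ Z.

We work with the vertex ordering a < b < c. The simplices of K, each written with vertices in increasing order, are:

  0-simplices (3): a, b, c
  1-simplices (3): ab, ac, bc

giving chain groups C_0 ≅ Z^3, C_1 ≅ Z^3.

Boundary ∂_1: C_1 → C_0 is given by ∂[p,q] = [q] − [p].
As a 3×3 matrix over Z this has rank 2, with invariant factors (1,1).

Now H_k = ker ∂_k / im ∂_{k+1}, so:

  H_0: rank C_0 − rank ∂_1 = 3 − 2 = 1, and the invariant factors of ∂_1 are all 1, so H_0 ≅ Z.
  H_1: rank ker ∂_1 − rank ∂_2 = (3 − 2) − 0 = 1, and there is no ∂_2, so H_1 ≅ Z.

As a check, the Euler characteristic is 3 − 3 = 0, which agrees with 1 − 1 = 0.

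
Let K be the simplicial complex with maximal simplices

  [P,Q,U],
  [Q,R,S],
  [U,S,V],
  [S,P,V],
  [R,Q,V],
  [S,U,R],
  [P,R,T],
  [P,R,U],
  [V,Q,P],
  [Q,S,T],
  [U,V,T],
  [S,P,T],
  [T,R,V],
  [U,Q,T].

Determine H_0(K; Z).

H_0 = Z.

Fix the vertex order P < Q < R < S < T < U < V and write every simplex with vertices in increasing order. Then dim K = 2 and the simplices of K are:

  0-simplices (7): P, Q, R, S, T, U, V
  1-simplices (21): PQ, PR, PS, PT, PU, PV, QR, QS, QT, QU, QV, RS, RT, RU, RV, ST, SU, SV, TU, TV, UV
  2-simplices (14): PQU, PQV, PRT, PRU, PST, PSV, QRS, QRV, QST, QTU, RSU, RTV, SUV, TUV

giving chain groups C_0 ≅ Z^7, C_1 ≅ Z^21, C_2 ≅ Z^14.

∂_1: C_1 → C_0 is given by ∂[p,q] = [q] − [p].
The resulting 7×21 matrix has rank 6, and its Smith normal form has invariant factors (1,1,1,1,1,1).

∂_2: C_2 → C_1 maps a triangle to the signed sum of its edges. For instance
  ∂QTU = TU − QU + QT,
  ∂PSV = SV − PV + PS.
The 21×14 boundary matrix has rank 13 and Smith normal form diag(1,1,1,1,1,1,1,1,1,1,1,1,1).

Computing H_k = (kernel of ∂_k) / (image of ∂_{k+1}):

  H_0: rank C_0 − rank ∂_1 = 7 − 6 = 1, and the invariant factors of ∂_1 are all 1, so H_0 ≅ Z.

(K is a triangulation of the torus T^2.)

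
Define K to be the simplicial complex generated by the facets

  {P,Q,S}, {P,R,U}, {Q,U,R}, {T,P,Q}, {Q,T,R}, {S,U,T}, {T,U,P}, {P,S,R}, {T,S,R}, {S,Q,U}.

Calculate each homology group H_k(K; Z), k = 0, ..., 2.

We work with the vertex ordering P < Q < R < S < T < U. The simplices of K, each written with vertices in increasing order, are:

  0-simplices (6): P, Q, R, S, T, U
  1-simplices (15): PQ, PR, PS, PT, PU, QR, QS, QT, QU, RS, RT, RU, ST, SU, TU
  2-simplices (10): PQS, PQT, PRS, PRU, PTU, QRT, QRU, QSU, RST, STU

Hence C_0 ≅ Z^6, C_1 ≅ Z^15, C_2 ≅ Z^10.

∂_1: C_1 → C_0 is given by ∂[p,q] = [q] − [p]. For instance
  ∂SU = U − S.
This gives a 6×15 integer matrix of rank 5; reducing to Smith normal form yields diagonal entries (1,1,1,1,1).

The boundary map ∂_2: C_2 → C_1 maps a triangle to the signed sum of its edges. For instance
  ∂QRT = RT − QT + QR,
  ∂STU = TU − SU + ST.
The 15×10 boundary matrix has rank 10 and Smith normal form diag(1,1,1,1,1,1,1,1,1,2).

From H_k ≅ ker(∂_k) / im(∂_{k+1}) we obtain:

  H_0: rank C_0 − rank ∂_1 = 6 − 5 = 1, and the invariant factors of ∂_1 are all 1, so H_0 ≅ Z.
  H_1: rank ker ∂_1 − rank ∂_2 = (15 − 5) − 10 = 0, and ∂_2 has invariant factor 2 > 1, so H_1 ≅ Z_2.
  H_2: rank ker ∂_2 − rank ∂_3 = (10 − 10) − 0 = 0, and there is no ∂_3, so H_2 ≅ 0.

As a check, the Euler characteristic is 6 − 15 + 10 = 1, which agrees with 1 − 0 + 0 = 1.
(K is a triangulation of the real projective plane RP^2.)

H_0 = Z,  H_1 = Z_2,  H_2 = 0.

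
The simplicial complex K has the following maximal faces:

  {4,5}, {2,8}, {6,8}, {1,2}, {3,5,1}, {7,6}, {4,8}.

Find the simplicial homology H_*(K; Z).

H_0 ≅ Z,  H_1 ≅ Z,  H_2 = 0.

Fix the vertex order 1 < 2 < 3 < 4 < 5 < 6 < 7 < 8 and write every simplex with vertices in increasing order. Then dim K = 2 and the simplices of K are:

  0-simplices (8): [1], [2], [3], [4], [5], [6], [7], [8]
  1-simplices (9): [1,2], [1,3], [1,5], [2,8], [3,5], [4,5], [4,8], [6,7], [6,8]
  2-simplices (1): [1,3,5]

Hence C_0 ≅ Z^8, C_1 ≅ Z^9, C_2 ≅ Z^1.

Boundary ∂_1: C_1 → C_0 maps an edge to its endpoints' difference, ∂[p,q] = q − p. For instance
  ∂[6,7] = [7] − [6].
As a 8×9 matrix over Z this has rank 7, with invariant factors (1,1,1,1,1,1,1).

The boundary map ∂_2: C_2 → C_1 sends each 2-simplex [p,q,r] to [q,r] − [p,r] + [p,q]. For instance
  ∂[1,3,5] = [3,5] − [1,5] + [1,3].
As a 9×1 matrix over Z this has rank 1, with invariant factors (1).

Computing H_k = (kernel of ∂_k) / (image of ∂_{k+1}):

  H_0: rank C_0 − rank ∂_1 = 8 − 7 = 1, and the invariant factors of ∂_1 are all 1, so H_0 ≅ Z.
  H_1: rank ker ∂_1 − rank ∂_2 = (9 − 7) − 1 = 1, and the invariant factors of ∂_2 are all 1, so H_1 ≅ Z.
  H_2: rank ker ∂_2 − rank ∂_3 = (1 − 1) − 0 = 0, and there is no ∂_3, so H_2 ≅ 0.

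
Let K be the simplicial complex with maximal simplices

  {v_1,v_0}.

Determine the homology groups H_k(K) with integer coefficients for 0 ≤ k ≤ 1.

H_0 = Z,  H_1 = 0.

K has 2 vertices, 1 edge.
rank ∂_0 = 0, rank ∂_1 = 1 ⇒ b_0 = 2 − 0 − 1 = 1; all invariant factors of ∂_1 are 1 so no torsion. So H_0 ≅ Z.
rank ∂_1 = 1, rank ∂_2 = 0 ⇒ b_1 = 1 − 1 − 0 = 0. So H_1 ≅ 0.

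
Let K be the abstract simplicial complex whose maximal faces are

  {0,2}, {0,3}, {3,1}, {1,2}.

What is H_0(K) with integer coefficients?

H_0 ≅ Z.

We work with the vertex ordering 0 < 1 < 2 < 3. The simplices of K, each written with vertices in increasing order, are:

  0-simplices (4): [0], [1], [2], [3]
  1-simplices (4): [0,2], [0,3], [1,2], [1,3]

giving chain groups C_0 ≅ Z^4, C_1 ≅ Z^4.

The boundary map ∂_1: C_1 → C_0 maps an edge to its endpoints' difference, ∂[p,q] = q − p. For instance
  ∂[0,2] = [2] − [0].
As a 4×4 matrix over Z this has rank 3, with invariant factors (1,1,1).

From H_k ≅ ker(∂_k) / im(∂_{k+1}) we obtain:

  H_0: rank C_0 − rank ∂_1 = 4 − 3 = 1, and the invariant factors of ∂_1 are all 1, so H_0 ≅ Z.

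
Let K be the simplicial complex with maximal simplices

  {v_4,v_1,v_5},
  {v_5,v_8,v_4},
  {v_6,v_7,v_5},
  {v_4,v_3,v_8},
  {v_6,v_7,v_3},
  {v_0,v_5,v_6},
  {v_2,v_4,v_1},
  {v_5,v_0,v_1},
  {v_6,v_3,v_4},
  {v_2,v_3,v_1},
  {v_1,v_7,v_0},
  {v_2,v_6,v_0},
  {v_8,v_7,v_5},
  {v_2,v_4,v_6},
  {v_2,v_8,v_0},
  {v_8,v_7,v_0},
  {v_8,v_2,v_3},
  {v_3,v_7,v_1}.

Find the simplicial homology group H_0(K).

Order the vertices as v_0 < v_1 < v_2 < v_3 < v_4 < v_5 < v_6 < v_7 < v_8. Listing each simplex with vertices in this order, K has dimension 2 with simplices:

  0-simplices (9): [v_0], [v_1], [v_2], [v_3], [v_4], [v_5], [v_6], [v_7], [v_8]
  1-simplices (27): (27 of them)
  2-simplices (18): (18 of them)

so the chain groups are C_0 ≅ Z^9, C_1 ≅ Z^27, C_2 ≅ Z^18.

The boundary map ∂_1: C_1 → C_0 sends each edge [p,q] (with p < q) to q − p.
The resulting 9×27 matrix has rank 8, and its Smith normal form has invariant factors (1,1,1,1,1,1,1,1).

∂_2: C_2 → C_1 sends each 2-simplex [p,q,r] to [q,r] − [p,r] + [p,q]. For instance
  ∂[v_0,v_2,v_6] = [v_2,v_6] − [v_0,v_6] + [v_0,v_2],
  ∂[v_1,v_3,v_7] = [v_3,v_7] − [v_1,v_7] + [v_1,v_3].
The 27×18 boundary matrix has rank 18 and Smith normal form diag(1,1,1,1,1,1,1,1,1,1,1,1,1,1,1,1,1,2).

Reading off H_k = ker ∂_k / im ∂_{k+1}:

  H_0: rank C_0 − rank ∂_1 = 9 − 8 = 1, and the invariant factors of ∂_1 are all 1, so H_0 ≅ Z.

H_0 ≅ Z.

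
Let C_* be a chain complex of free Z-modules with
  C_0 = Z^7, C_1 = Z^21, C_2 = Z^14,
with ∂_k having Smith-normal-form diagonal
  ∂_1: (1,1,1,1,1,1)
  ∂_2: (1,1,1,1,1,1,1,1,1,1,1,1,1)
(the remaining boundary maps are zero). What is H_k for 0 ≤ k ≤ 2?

H_0: b_0 = 7 − 0 − 6 = 1; torsion from ∂_1 factors > 1: none. So H_0 ≅ Z.
H_1: b_1 = 21 − 6 − 13 = 2; torsion from ∂_2 factors > 1: none. So H_1 ≅ Z^2.
H_2: b_2 = 14 − 13 − 0 = 1; torsion from ∂_3 factors > 1: none. So H_2 ≅ Z.

H_0 ≅ Z,  H_1 ≅ Z^2,  H_2 ≅ Z.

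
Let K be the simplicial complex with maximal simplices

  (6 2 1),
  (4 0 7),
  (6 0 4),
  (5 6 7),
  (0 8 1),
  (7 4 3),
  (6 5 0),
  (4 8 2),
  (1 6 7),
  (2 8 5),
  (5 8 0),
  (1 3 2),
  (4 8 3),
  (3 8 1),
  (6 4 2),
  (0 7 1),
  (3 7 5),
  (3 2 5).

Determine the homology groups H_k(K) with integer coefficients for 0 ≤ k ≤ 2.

H_0 ≅ Z,  H_1 ≅ Z ⊕ Z/2,  H_2 = 0.

Take the total order 0 < 1 < 2 < 3 < 4 < 5 < 6 < 7 < 8 on the vertex set. Then K (dimension 2) consists of the simplices:

  0-simplices (9): [0], [1], [2], [3], [4], [5], [6], [7], [8]
  1-simplices (27): (27 of them)
  2-simplices (18): [0,1,7], [0,1,8], [0,4,6], [0,4,7], [0,5,6], [0,5,8], [1,2,3], [1,2,6], [1,3,8], [1,6,7], [2,3,5], [2,4,6], [2,4,8], [2,5,8], [3,4,7], [3,4,8], [3,5,7], [5,6,7]

Hence C_0 ≅ Z^9, C_1 ≅ Z^27, C_2 ≅ Z^18.

∂_1: C_1 → C_0 is given by ∂[p,q] = [q] − [p].
The 9×27 boundary matrix has rank 8 and Smith normal form diag(1,1,1,1,1,1,1,1).

∂_2: C_2 → C_1 acts by ∂[p,q,r] = [q,r] − [p,r] + [p,q]. For instance
  ∂[2,3,5] = [3,5] − [2,5] + [2,3],
  ∂[3,4,8] = [4,8] − [3,8] + [3,4].
As a 27×18 matrix over Z this has rank 18, with invariant factors (1,1,1,1,1,1,1,1,1,1,1,1,1,1,1,1,1,2).

Now H_k = ker ∂_k / im ∂_{k+1}, so:

  H_0: rank C_0 − rank ∂_1 = 9 − 8 = 1, and the invariant factors of ∂_1 are all 1, so H_0 = Z.
  H_1: rank ker ∂_1 − rank ∂_2 = (27 − 8) − 18 = 1, and ∂_2 has invariant factor 2 > 1, so H_1 = Z ⊕ Z/2.
  H_2: rank ker ∂_2 − rank ∂_3 = (18 − 18) − 0 = 0, and there is no ∂_3, so H_2 = 0.

As a check, the Euler characteristic is 9 − 27 + 18 = 0, which agrees with 1 − 1 + 0 = 0.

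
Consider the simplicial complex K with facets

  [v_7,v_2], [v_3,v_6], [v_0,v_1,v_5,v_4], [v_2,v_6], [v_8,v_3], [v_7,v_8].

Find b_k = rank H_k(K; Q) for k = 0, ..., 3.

Order the vertices as v_0 < v_1 < v_2 < v_3 < v_4 < v_5 < v_6 < v_7 < v_8. Listing each simplex with vertices in this order, K has dimension 3 with simplices:

  0-simplices (9): [v_0], [v_1], [v_2], [v_3], [v_4], [v_5], [v_6], [v_7], [v_8]
  1-simplices (11): [v_0,v_1], [v_0,v_4], [v_0,v_5], [v_1,v_4], [v_1,v_5], [v_2,v_6], [v_2,v_7], [v_3,v_6], [v_3,v_8], [v_4,v_5], [v_7,v_8]
  2-simplices (4): [v_0,v_1,v_4], [v_0,v_1,v_5], [v_0,v_4,v_5], [v_1,v_4,v_5]
  3-simplices (1): [v_0,v_1,v_4,v_5]

giving chain groups C_0 ≅ Z^9, C_1 ≅ Z^11, C_2 ≅ Z^4, C_3 ≅ Z^1.

∂_1: C_1 → C_0 is given by ∂[p,q] = [q] − [p].
As a 9×11 matrix over Z this has rank 7, with invariant factors (1,1,1,1,1,1,1).

∂_2: C_2 → C_1 maps a triangle to the signed sum of its edges. For instance
  ∂[v_0,v_1,v_5] = [v_1,v_5] − [v_0,v_5] + [v_0,v_1],
  ∂[v_0,v_4,v_5] = [v_4,v_5] − [v_0,v_5] + [v_0,v_4].
This gives a 11×4 integer matrix of rank 3; reducing to Smith normal form yields diagonal entries (1,1,1).

Boundary ∂_3: C_3 → C_2 sends each 3-simplex σ to the alternating sum Σ_i (−1)^i (σ with its i-th vertex removed). For instance
  ∂[v_0,v_1,v_4,v_5] = [v_1,v_4,v_5] − [v_0,v_4,v_5] + [v_0,v_1,v_5] − [v_0,v_1,v_4].
This gives a 4×1 integer matrix of rank 1; reducing to Smith normal form yields diagonal entries (1).

Computing H_k = (kernel of ∂_k) / (image of ∂_{k+1}):

  H_0: rank C_0 − rank ∂_1 = 9 − 7 = 2, and the invariant factors of ∂_1 are all 1, so H_0 = Z^2.
  H_1: rank ker ∂_1 − rank ∂_2 = (11 − 7) − 3 = 1, and the invariant factors of ∂_2 are all 1, so H_1 = Z.
  H_2: rank ker ∂_2 − rank ∂_3 = (4 − 3) − 1 = 0, and the invariant factors of ∂_3 are all 1, so H_2 = 0.
  H_3: rank ker ∂_3 − rank ∂_4 = (1 − 1) − 0 = 0, and there is no ∂_4, so H_3 = 0.

(K is a triangulation of the disjoint union of the 3-simplex and the circle S^1.)

Hence the Betti numbers are b_0 = 2, b_1 = 1, b_2 = 0, b_3 = 0.

b_0 = 2, b_1 = 1, b_2 = 0, b_3 = 0.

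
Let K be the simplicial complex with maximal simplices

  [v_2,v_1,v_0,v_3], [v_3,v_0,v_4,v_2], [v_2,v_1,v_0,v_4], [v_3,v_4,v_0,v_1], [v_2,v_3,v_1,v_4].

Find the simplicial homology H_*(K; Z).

We work with the vertex ordering v_0 < v_1 < v_2 < v_3 < v_4. The simplices of K, each written with vertices in increasing order, are:

  0-simplices (5): [v_0], [v_1], [v_2], [v_3], [v_4]
  1-simplices (10): [v_0,v_1], [v_0,v_2], [v_0,v_3], [v_0,v_4], [v_1,v_2], [v_1,v_3], [v_1,v_4], [v_2,v_3], [v_2,v_4], [v_3,v_4]
  2-simplices (10): [v_0,v_1,v_2], [v_0,v_1,v_3], [v_0,v_1,v_4], [v_0,v_2,v_3], [v_0,v_2,v_4], [v_0,v_3,v_4], [v_1,v_2,v_3], [v_1,v_2,v_4], [v_1,v_3,v_4], [v_2,v_3,v_4]
  3-simplices (5): [v_0,v_1,v_2,v_3], [v_0,v_1,v_2,v_4], [v_0,v_1,v_3,v_4], [v_0,v_2,v_3,v_4], [v_1,v_2,v_3,v_4]

so the chain groups are C_0 ≅ Z^5, C_1 ≅ Z^10, C_2 ≅ Z^10, C_3 ≅ Z^5.

The boundary map ∂_1: C_1 → C_0 sends each edge [p,q] (with p < q) to q − p. For instance
  ∂[v_0,v_2] = [v_2] − [v_0].
As a 5×10 matrix over Z this has rank 4, with invariant factors (1,1,1,1).

Boundary ∂_2: C_2 → C_1 acts by ∂[p,q,r] = [q,r] − [p,r] + [p,q]. For instance
  ∂[v_2,v_3,v_4] = [v_3,v_4] − [v_2,v_4] + [v_2,v_3],
  ∂[v_0,v_1,v_2] = [v_1,v_2] − [v_0,v_2] + [v_0,v_1].
As a 10×10 matrix over Z this has rank 6, with invariant factors (1,1,1,1,1,1).

Boundary ∂_3: C_3 → C_2 sends each 3-simplex σ to the alternating sum Σ_i (−1)^i (σ with its i-th vertex removed). For instance
  ∂[v_0,v_1,v_2,v_4] = [v_1,v_2,v_4] − [v_0,v_2,v_4] + [v_0,v_1,v_4] − [v_0,v_1,v_2],
  ∂[v_0,v_1,v_3,v_4] = [v_1,v_3,v_4] − [v_0,v_3,v_4] + [v_0,v_1,v_4] − [v_0,v_1,v_3].
The resulting 10×5 matrix has rank 4, and its Smith normal form has invariant factors (1,1,1,1).

From H_k ≅ ker(∂_k) / im(∂_{k+1}) we obtain:

  H_0: rank C_0 − rank ∂_1 = 5 − 4 = 1, and the invariant factors of ∂_1 are all 1, so H_0 = Z.
  H_1: rank ker ∂_1 − rank ∂_2 = (10 − 4) − 6 = 0, and the invariant factors of ∂_2 are all 1, so H_1 = 0.
  H_2: rank ker ∂_2 − rank ∂_3 = (10 − 6) − 4 = 0, and the invariant factors of ∂_3 are all 1, so H_2 = 0.
  H_3: rank ker ∂_3 − rank ∂_4 = (5 − 4) − 0 = 1, and there is no ∂_4, so H_3 = Z.

As a check, the Euler characteristic is 5 − 10 + 10 − 5 = 0, which agrees with 1 − 0 + 0 − 1 = 0.
(K is a triangulation of the 3-sphere S^3.)

H_0 ≅ Z,  H_1 = 0,  H_2 = 0,  H_3 ≅ Z.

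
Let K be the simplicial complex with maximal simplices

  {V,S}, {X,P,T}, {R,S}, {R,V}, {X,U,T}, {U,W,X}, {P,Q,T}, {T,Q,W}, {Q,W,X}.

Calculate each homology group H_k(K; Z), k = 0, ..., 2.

Order the vertices as P < Q < R < S < T < U < V < W < X. Listing each simplex with vertices in this order, K has dimension 2 with simplices:

  0-simplices (9): P, Q, R, S, T, U, V, W, X
  1-simplices (15): PQ, PT, PX, QT, QW, QX, RS, RV, SV, TU, TW, TX, UW, UX, WX
  2-simplices (6): PQT, PTX, QTW, QWX, TUX, UWX

giving chain groups C_0 ≅ Z^9, C_1 ≅ Z^15, C_2 ≅ Z^6.

∂_1: C_1 → C_0 is given by ∂[p,q] = [q] − [p].
The 9×15 boundary matrix has rank 7 and Smith normal form diag(1,1,1,1,1,1,1).

The boundary map ∂_2: C_2 → C_1 maps a triangle to the signed sum of its edges. For instance
  ∂TUX = UX − TX + TU,
  ∂QWX = WX − QX + QW.
The 15×6 boundary matrix has rank 6 and Smith normal form diag(1,1,1,1,1,1).

Reading off H_k = ker ∂_k / im ∂_{k+1}:

  H_0: rank C_0 − rank ∂_1 = 9 − 7 = 2, and the invariant factors of ∂_1 are all 1, so H_0 = Z^2.
  H_1: rank ker ∂_1 − rank ∂_2 = (15 − 7) − 6 = 2, and the invariant factors of ∂_2 are all 1, so H_1 = Z^2.
  H_2: rank ker ∂_2 − rank ∂_3 = (6 − 6) − 0 = 0, and there is no ∂_3, so H_2 = 0.

As a check, the Euler characteristic is 9 − 15 + 6 = 0, which agrees with 2 − 2 + 0 = 0.

H_0 ≅ Z^2,  H_1 ≅ Z^2,  H_2 = 0.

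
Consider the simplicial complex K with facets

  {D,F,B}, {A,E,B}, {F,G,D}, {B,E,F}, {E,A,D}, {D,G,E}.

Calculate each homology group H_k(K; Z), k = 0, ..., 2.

K has 6 vertices, 12 edges, 6 triangles.
rank ∂_0 = 0, rank ∂_1 = 5 ⇒ b_0 = 6 − 0 − 5 = 1; all invariant factors of ∂_1 are 1 so no torsion. So H_0 = Z.
rank ∂_1 = 5, rank ∂_2 = 6 ⇒ b_1 = 12 − 5 − 6 = 1; all invariant factors of ∂_2 are 1 so no torsion. So H_1 = Z.
rank ∂_2 = 6, rank ∂_3 = 0 ⇒ b_2 = 6 − 6 − 0 = 0. So H_2 = 0.

H_0 ≅ Z,  H_1 ≅ Z,  H_2 = 0.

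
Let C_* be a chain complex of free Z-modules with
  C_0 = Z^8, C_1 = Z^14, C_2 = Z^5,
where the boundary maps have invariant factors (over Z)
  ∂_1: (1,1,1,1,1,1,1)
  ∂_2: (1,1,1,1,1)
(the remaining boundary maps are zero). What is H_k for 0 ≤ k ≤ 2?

H_0 = Z,  H_1 = Z^2,  H_2 = 0.

H_0: b_0 = 8 − 0 − 7 = 1; torsion from ∂_1 factors > 1: none. So H_0 = Z.
H_1: b_1 = 14 − 7 − 5 = 2; torsion from ∂_2 factors > 1: none. So H_1 = Z^2.
H_2: b_2 = 5 − 5 − 0 = 0; torsion from ∂_3 factors > 1: none. So H_2 = 0.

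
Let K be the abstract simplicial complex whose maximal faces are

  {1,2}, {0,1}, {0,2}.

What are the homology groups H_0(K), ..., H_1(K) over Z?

H_0 = Z,  H_1 = Z.

Fix the vertex order 0 < 1 < 2 and write every simplex with vertices in increasing order. Then dim K = 1 and the simplices of K are:

  0-simplices (3): [0], [1], [2]
  1-simplices (3): [0,1], [0,2], [1,2]

giving chain groups C_0 ≅ Z^3, C_1 ≅ Z^3.

Boundary ∂_1: C_1 → C_0 maps an edge to its endpoints' difference, ∂[p,q] = q − p. For instance
  ∂[0,1] = [1] − [0].
The resulting 3×3 matrix has rank 2, and its Smith normal form has invariant factors (1,1).

Now H_k = ker ∂_k / im ∂_{k+1}, so:

  H_0: rank C_0 − rank ∂_1 = 3 − 2 = 1, and the invariant factors of ∂_1 are all 1, so H_0 = Z.
  H_1: rank ker ∂_1 − rank ∂_2 = (3 − 2) − 0 = 1, and there is no ∂_2, so H_1 = Z.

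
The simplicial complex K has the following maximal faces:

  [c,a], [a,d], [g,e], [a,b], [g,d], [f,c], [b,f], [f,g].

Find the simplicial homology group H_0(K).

H_0 = Z.

Order the vertices as a < b < c < d < e < f < g. Listing each simplex with vertices in this order, K has dimension 1 with simplices:

  0-simplices (7): a, b, c, d, e, f, g
  1-simplices (8): ab, ac, ad, bf, cf, dg, eg, fg

so the chain groups are C_0 ≅ Z^7, C_1 ≅ Z^8.

The boundary map ∂_1: C_1 → C_0 is given by ∂[p,q] = [q] − [p]. For instance
  ∂fg = g − f.
The 7×8 boundary matrix has rank 6 and Smith normal form diag(1,1,1,1,1,1).

Reading off H_k = ker ∂_k / im ∂_{k+1}:

  H_0: rank C_0 − rank ∂_1 = 7 − 6 = 1, and the invariant factors of ∂_1 are all 1, so H_0 ≅ Z.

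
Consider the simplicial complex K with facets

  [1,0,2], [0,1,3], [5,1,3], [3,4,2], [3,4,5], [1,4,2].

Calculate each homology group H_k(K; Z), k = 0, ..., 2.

H_0 ≅ Z,  H_1 ≅ Z,  H_2 = 0.

K has 6 vertices, 12 edges, 6 triangles.
rank ∂_0 = 0, rank ∂_1 = 5 ⇒ b_0 = 6 − 0 − 5 = 1; all invariant factors of ∂_1 are 1 so no torsion. So H_0 = Z.
rank ∂_1 = 5, rank ∂_2 = 6 ⇒ b_1 = 12 − 5 − 6 = 1; all invariant factors of ∂_2 are 1 so no torsion. So H_1 = Z.
rank ∂_2 = 6, rank ∂_3 = 0 ⇒ b_2 = 6 − 6 − 0 = 0. So H_2 = 0.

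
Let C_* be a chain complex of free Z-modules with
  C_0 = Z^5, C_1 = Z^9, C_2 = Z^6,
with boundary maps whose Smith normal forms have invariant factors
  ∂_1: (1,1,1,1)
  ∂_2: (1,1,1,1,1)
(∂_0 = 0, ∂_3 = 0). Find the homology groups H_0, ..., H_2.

H_0: b_0 = 5 − 0 − 4 = 1; torsion from ∂_1 factors > 1: none. So H_0 ≅ Z.
H_1: b_1 = 9 − 4 − 5 = 0; torsion from ∂_2 factors > 1: none. So H_1 ≅ 0.
H_2: b_2 = 6 − 5 − 0 = 1; torsion from ∂_3 factors > 1: none. So H_2 ≅ Z.

H_0 ≅ Z,  H_1 = 0,  H_2 ≅ Z.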